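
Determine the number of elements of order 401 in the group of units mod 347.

0

φ(347) = 347 − 1 = 346 = 2 · 173.
(Z/347Z)^× is cyclic (|G| = 346); a cyclic group of order m has exactly φ(d) elements of each order d | m, and none otherwise.
Here 346 is not a multiple of 401, so there are no elements of order 401.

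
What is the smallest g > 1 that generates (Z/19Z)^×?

2

φ(19) = 19 − 1 = 18 = 2 · 3^2.
Test candidates g = 2, 3, … against the prime factors q ∈ {2, 3} of φ(19): g is a generator iff g^(18/q) ≢ 1 for every such q.
g = 2: 2^9 ≡ 18; 2^6 ≡ 7 — none is 1, so 2 is a primitive root.
So 2 is the smallest generator of (Z/19Z)^×.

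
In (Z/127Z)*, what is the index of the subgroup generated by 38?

6

By Lagrange's theorem, ord_127(38) divides φ(127) = 127 − 1 = 126 = 2 · 3^2 · 7.
Divisors of 126: 1, 2, 3, 6, 7, 9, 14, 18, 21, 42, 63, 126.
Compute 38^d (mod 127) for the divisors d until we hit 1:
38^1 ≡ 38 (mod 127)
38^2 ≡ 47 (mod 127)
38^3 ≡ 8 (mod 127)
38^6 ≡ 64 (mod 127)
38^7 ≡ 19 (mod 127)
38^9 ≡ 4 (mod 127)
38^14 ≡ 107 (mod 127)
38^18 ≡ 16 (mod 127)
38^21 ≡ 1 (mod 127) ✓
So ord_127(38) = 21, hence |⟨38⟩| = 21.
[(Z/127Z)^× : ⟨38⟩] = 126/21 = 6.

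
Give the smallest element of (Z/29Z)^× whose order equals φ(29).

2

φ(29) = 29 − 1 = 28 = 2^2 · 7.
g is a primitive root iff g^(28/q) ≢ 1 (mod 29) for each prime q ∈ {2, 7}.
g = 2: 2^14 ≡ 28; 2^4 ≡ 16 — none is 1, so 2 is a primitive root.
The smallest primitive root modulo 29 is 2.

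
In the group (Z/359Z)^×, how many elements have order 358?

178

φ(359) = 359 − 1 = 358 = 2 · 179.
Since (Z/359Z)^× is cyclic of order 358, the number of elements of order d is φ(d) when d | 358 and 0 otherwise.
358 = 2 · 179 divides 358, and φ(358) = 178.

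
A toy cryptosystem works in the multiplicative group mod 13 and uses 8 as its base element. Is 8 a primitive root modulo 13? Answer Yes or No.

No

φ(13) = 13 − 1 = 12 = 2^2 · 3.
8 is a primitive root mod 13 iff 8^(φ(13)/q) ≢ 1 for every prime q | φ(13), i.e. q ∈ {2, 3}.
8^6 ≡ 12 (mod 13)  [q = 2: ≢ 1 ✓]
8^4 ≡ 1 (mod 13)  [q = 3: ≡ 1 ✗]
Since 8^4 ≡ 1, the order of 8 divides 4 < 12, so 8 is not a primitive root.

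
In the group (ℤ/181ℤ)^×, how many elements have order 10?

4

φ(181) = 181 − 1 = 180 = 2^2 · 3^2 · 5.
In a cyclic group of order 180, there are φ(d) elements of order d for each divisor d of 180, and zero for non-divisors.
10 = 2 · 5 divides 180, and φ(10) = 4.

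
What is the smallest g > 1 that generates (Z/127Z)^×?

3

φ(127) = 127 − 1 = 126 = 2 · 3^2 · 7.
g is a primitive root iff g^(126/q) ≢ 1 (mod 127) for each prime q ∈ {2, 3, 7}.
g = 2: 2^63 ≡ 1 — hits 1, so not a primitive root.
g = 3: 3^63 ≡ 126; 3^42 ≡ 107; 3^18 ≡ 4 — none is 1, so 3 is a primitive root.
Hence the least primitive root of 127 is 3.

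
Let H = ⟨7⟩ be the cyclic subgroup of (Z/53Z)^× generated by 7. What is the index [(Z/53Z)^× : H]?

ord(7) | φ(53) = 53 − 1 = 52 = 2^2 · 13.
Divisors of 52: 1, 2, 4, 13, 26, 52.
Test each divisor d:
7^1 ≡ 7 (mod 53)
7^2 ≡ 49 (mod 53)
7^4 ≡ 16 (mod 53)
7^13 ≡ 52 (mod 53)
7^26 ≡ 1 (mod 53) ✓
The order of 7 is 26, so the subgroup it generates has 26 elements.
Index = |(Z/53Z)^×| / |⟨7⟩| = 52 / 26 = 2.

2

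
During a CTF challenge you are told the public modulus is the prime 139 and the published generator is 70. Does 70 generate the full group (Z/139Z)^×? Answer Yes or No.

φ(139) = 139 − 1 = 138 = 2 · 3 · 23.
It suffices to check that the order of 70 is not a proper divisor of 138: compute 70^(138/q) for q ∈ {2, 3, 23}.
70^69 ≡ 138 (mod 139)  [q = 2: ≢ 1 ✓]
70^46 ≡ 42 (mod 139)  [q = 3: ≢ 1 ✓]
70^6 ≡ 63 (mod 139)  [q = 23: ≢ 1 ✓]
Every test exponent gives a nontrivial residue, hence 70 generates the full group.

Yes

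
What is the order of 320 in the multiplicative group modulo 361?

Since 320 ∈ (Z/361Z)^×, its order divides φ(361) = φ(19^2) = 19·(19−1) = 342 = 2 · 3^2 · 19.
Divisors of 342: 1, 2, 3, 6, 9, 18, 19, 38, 57, 114, 171, 342.
Test each divisor d:
320^1 ≡ 320 (mod 361)
320^2 ≡ 237 (mod 361)
320^3 ≡ 30 (mod 361)
320^6 ≡ 178 (mod 361)
320^9 ≡ 286 (mod 361)
320^18 ≡ 210 (mod 361)
320^19 ≡ 54 (mod 361)
320^38 ≡ 28 (mod 361)
320^57 ≡ 68 (mod 361)
320^114 ≡ 292 (mod 361)
320^171 ≡ 1 (mod 361) ✓
So ord_361(320) = 171.

171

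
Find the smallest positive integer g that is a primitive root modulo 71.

7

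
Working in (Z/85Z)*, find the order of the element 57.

16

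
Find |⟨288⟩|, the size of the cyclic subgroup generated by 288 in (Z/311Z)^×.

155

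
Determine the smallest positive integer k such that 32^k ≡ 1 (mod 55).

4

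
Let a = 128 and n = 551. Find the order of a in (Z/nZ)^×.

36

The order of 128 must divide φ(551) = φ(19·29) = (19−1)·(29−1) = 18·28 = 504 = 2^3 · 3^2 · 7.
Divisors of 504: 1, 2, 3, 4, 6, 7, 8, 9, 12, 14, 18, 21, 24, 28, 36, 42, 56, 63, 72, 84, 126, 168, 252, 504.
Check 128^d mod 551 for each divisor in increasing order:
128^1 ≡ 128
128^2 ≡ 405
128^3 ≡ 46
128^4 ≡ 378
128^6 ≡ 463
128^7 ≡ 307
128^8 ≡ 175
128^9 ≡ 360
128^12 ≡ 30
128^14 ≡ 28
128^18 ≡ 115
128^21 ≡ 331
128^24 ≡ 349
128^28 ≡ 233
128^36 ≡ 1
The smallest such exponent is 36, so the order of 128 is 36.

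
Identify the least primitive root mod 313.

φ(313) = 313 − 1 = 312 = 2^3 · 3 · 13.
g is a primitive root iff g^(312/q) ≢ 1 (mod 313) for each prime q ∈ {2, 3, 13}.
g = 2: 2^156 ≡ 1 — hits 1, so not a primitive root.
g = 3: 3^156 ≡ 1 — hits 1, so not a primitive root.
g = 4: 4^156 ≡ 1 — hits 1, so not a primitive root.
g = 5: 5^156 ≡ 312; 5^104 ≡ 1 — hits 1, so not a primitive root.
g = 6: 6^156 ≡ 1 — hits 1, so not a primitive root.
g = 7: 7^156 ≡ 312; 7^104 ≡ 1 — hits 1, so not a primitive root.
g = 8: 8^156 ≡ 1 — hits 1, so not a primitive root.
g = 9: 9^156 ≡ 1 — hits 1, so not a primitive root.
g = 10: 10^156 ≡ 312; 10^104 ≡ 214; 10^24 ≡ 103 — none is 1, so 10 is a primitive root.
The smallest primitive root modulo 313 is 10.

10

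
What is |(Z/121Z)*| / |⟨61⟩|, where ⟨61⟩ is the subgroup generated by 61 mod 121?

1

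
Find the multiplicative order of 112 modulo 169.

52

By Lagrange's theorem, ord_169(112) divides φ(169) = φ(13^2) = 13·(13−1) = 156 = 2^2 · 3 · 13.
Divisors of 156: 1, 2, 3, 4, 6, 12, 13, 26, 39, 52, 78, 156.
Check 112^d mod 169 for each divisor in increasing order:
112^1 ≡ 112
112^2 ≡ 38
112^3 ≡ 31
112^4 ≡ 92
112^6 ≡ 116
112^12 ≡ 105
112^13 ≡ 99
112^26 ≡ 168
112^39 ≡ 70
112^52 ≡ 1
Hence ord(112) = 52.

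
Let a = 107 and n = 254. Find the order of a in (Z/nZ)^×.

The order of 107 must divide φ(254) = φ(2)·φ(127) = 1·126 = 126 = 2 · 3^2 · 7.
Divisors of 126: 1, 2, 3, 6, 7, 9, 14, 18, 21, 42, 63, 126.
Check 107^d mod 254 for each divisor in increasing order:
107^1 ≡ 107
107^2 ≡ 19
107^3 ≡ 1
Hence ord(107) = 3.

3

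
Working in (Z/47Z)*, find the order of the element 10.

By Lagrange's theorem, ord_47(10) divides φ(47) = 47 − 1 = 46 = 2 · 23.
Divisors of 46: 1, 2, 23, 46.
Test each divisor d:
10^1 ≡ 10
10^2 ≡ 6
10^23 ≡ 46
10^46 ≡ 1
The smallest such exponent is 46, so the order of 10 is 46.

46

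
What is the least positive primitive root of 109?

φ(109) = 109 − 1 = 108 = 2^2 · 3^3.
g is a primitive root iff g^(108/q) ≢ 1 (mod 109) for each prime q ∈ {2, 3}.
g = 2: 2^54 ≡ 108; 2^36 ≡ 1 — hits 1, so not a primitive root.
g = 3: 3^54 ≡ 1 — hits 1, so not a primitive root.
g = 4: 4^54 ≡ 1 — hits 1, so not a primitive root.
g = 5: 5^54 ≡ 1 — hits 1, so not a primitive root.
g = 6: 6^54 ≡ 108; 6^36 ≡ 63 — none is 1, so 6 is a primitive root.
The smallest primitive root modulo 109 is 6.

6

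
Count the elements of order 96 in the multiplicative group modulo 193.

φ(193) = 193 − 1 = 192 = 2^6 · 3.
In a cyclic group of order 192, there are φ(d) elements of order d for each divisor d of 192, and zero for non-divisors.
96 = 2^5 · 3 divides 192, and φ(96) = 32.

32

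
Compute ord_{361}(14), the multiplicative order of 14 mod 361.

342

By Lagrange's theorem, ord_361(14) divides φ(361) = φ(19^2) = 19·(19−1) = 342 = 2 · 3^2 · 19.
Divisors of 342: 1, 2, 3, 6, 9, 18, 19, 38, 57, 114, 171, 342.
Evaluate successive powers at the divisors of 342:
14^1 ≡ 14
14^2 ≡ 196
14^3 ≡ 217
14^6 ≡ 159
14^9 ≡ 208
14^18 ≡ 305
14^19 ≡ 299
14^38 ≡ 234
14^57 ≡ 293
14^114 ≡ 292
14^171 ≡ 360
14^342 ≡ 1
So ord_361(14) = 342.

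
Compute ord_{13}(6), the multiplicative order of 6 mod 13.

ord(6) | φ(13) = 13 − 1 = 12 = 2^2 · 3.
Divisors of 12: 1, 2, 3, 4, 6, 12.
Test each divisor d:
6^1 ≡ 6 (mod 13)
6^2 ≡ 10 (mod 13)
6^3 ≡ 8 (mod 13)
6^4 ≡ 9 (mod 13)
6^6 ≡ 12 (mod 13)
6^12 ≡ 1 (mod 13) ✓
Hence ord(6) = 12.

12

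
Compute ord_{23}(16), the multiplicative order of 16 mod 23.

11

By Lagrange's theorem, ord_23(16) divides φ(23) = 23 − 1 = 22 = 2 · 11.
Divisors of 22: 1, 2, 11, 22.
Evaluate successive powers at the divisors of 22:
16^1 ≡ 16
16^2 ≡ 3
16^11 ≡ 1
So ord_23(16) = 11.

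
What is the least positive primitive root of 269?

φ(269) = 269 − 1 = 268 = 2^2 · 67.
g is a primitive root iff g^(268/q) ≢ 1 (mod 269) for each prime q ∈ {2, 67}.
g = 2: 2^134 ≡ 268; 2^4 ≡ 16 — none is 1, so 2 is a primitive root.
Hence the least primitive root of 269 is 2.

2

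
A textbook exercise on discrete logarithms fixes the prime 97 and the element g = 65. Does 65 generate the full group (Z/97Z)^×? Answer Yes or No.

No

φ(97) = 97 − 1 = 96 = 2^5 · 3.
An element g generates (Z/97Z)^× iff g^(96/q) ≢ 1 (mod 97) for each prime q ∈ {2, 3}.
65^48 ≡ 1 (mod 97)  [q = 2: ≡ 1 ✗]
65^32 ≡ 61 (mod 97)  [q = 3: ≢ 1 ✓]
The check at q = 2 fails, so 65 generates a proper subgroup.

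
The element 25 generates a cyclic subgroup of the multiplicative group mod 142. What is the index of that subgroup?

By Lagrange's theorem, ord_142(25) divides φ(142) = φ(2)·φ(71) = 1·70 = 70 = 2 · 5 · 7.
Divisors of 70: 1, 2, 5, 7, 10, 14, 35, 70.
Check 25^d mod 142 for each divisor in increasing order:
25^1 ≡ 25 (mod 142)
25^2 ≡ 57 (mod 142)
25^5 ≡ 1 (mod 142) ✓
Thus |⟨25⟩| = ord(25) = 5.
The index is φ(142) / ord(25) = 70 / 5 = 14.

14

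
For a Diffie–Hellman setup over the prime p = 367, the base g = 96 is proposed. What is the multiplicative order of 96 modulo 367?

The order of 96 must divide φ(367) = 367 − 1 = 366 = 2 · 3 · 61.
Divisors of 366: 1, 2, 3, 6, 61, 122, 183, 366.
Test each divisor d:
96^1 ≡ 96 (mod 367)
96^2 ≡ 41 (mod 367)
96^3 ≡ 266 (mod 367)
96^6 ≡ 292 (mod 367)
96^61 ≡ 84 (mod 367)
96^122 ≡ 83 (mod 367)
96^183 ≡ 366 (mod 367)
96^366 ≡ 1 (mod 367) ✓
Hence ord(96) = 366.

366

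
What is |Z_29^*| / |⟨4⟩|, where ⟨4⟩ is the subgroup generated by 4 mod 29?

2

Since 4 ∈ (Z/29Z)^×, its order divides φ(29) = 29 − 1 = 28 = 2^2 · 7.
Divisors of 28: 1, 2, 4, 7, 14, 28.
Evaluate successive powers at the divisors of 28:
4^1 ≡ 4 (mod 29)
4^2 ≡ 16 (mod 29)
4^4 ≡ 24 (mod 29)
4^7 ≡ 28 (mod 29)
4^14 ≡ 1 (mod 29) ✓
The order of 4 is 14, so the subgroup it generates has 14 elements.
The index is φ(29) / ord(4) = 28 / 14 = 2.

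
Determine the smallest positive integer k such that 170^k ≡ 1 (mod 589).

10

The order of 170 must divide φ(589) = φ(19·31) = (19−1)·(31−1) = 18·30 = 540 = 2^2 · 3^3 · 5.
Divisors of 540: 1, 2, 3, 4, 5, 6, 9, 10, 12, 15, 18, 20, 27, 30, 36, 45, 54, 60, 90, 108, 135, 180, 270, 540.
Test each divisor d:
170^1 ≡ 170
170^2 ≡ 39
170^3 ≡ 151
170^4 ≡ 343
170^5 ≡ 588
170^6 ≡ 419
170^9 ≡ 246
170^10 ≡ 1
The smallest such exponent is 10, so the order of 170 is 10.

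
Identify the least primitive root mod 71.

φ(71) = 71 − 1 = 70 = 2 · 5 · 7.
g is a primitive root iff g^(70/q) ≢ 1 (mod 71) for each prime q ∈ {2, 5, 7}.
g = 2: 2^35 ≡ 1 — hits 1, so not a primitive root.
g = 3: 3^35 ≡ 1 — hits 1, so not a primitive root.
g = 4: 4^35 ≡ 1 — hits 1, so not a primitive root.
g = 5: 5^35 ≡ 1 — hits 1, so not a primitive root.
g = 6: 6^35 ≡ 1 — hits 1, so not a primitive root.
g = 7: 7^35 ≡ 70; 7^14 ≡ 54; 7^10 ≡ 45 — none is 1, so 7 is a primitive root.
So 7 is the smallest generator of (Z/71Z)^×.

7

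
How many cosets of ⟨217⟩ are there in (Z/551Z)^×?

Since 217 ∈ (Z/551Z)^×, its order divides φ(551) = φ(19·29) = (19−1)·(29−1) = 18·28 = 504 = 2^3 · 3^2 · 7.
Divisors of 504: 1, 2, 3, 4, 6, 7, 8, 9, 12, 14, 18, 21, 24, 28, 36, 42, 56, 63, 72, 84, 126, 168, 252, 504.
Evaluate successive powers at the divisors of 504:
217^1 ≡ 217 (mod 551)
217^2 ≡ 254 (mod 551)
217^3 ≡ 18 (mod 551)
217^4 ≡ 49 (mod 551)
217^6 ≡ 324 (mod 551)
217^7 ≡ 331 (mod 551)
217^8 ≡ 197 (mod 551)
217^9 ≡ 322 (mod 551)
217^12 ≡ 286 (mod 551)
217^14 ≡ 463 (mod 551)
217^18 ≡ 96 (mod 551)
217^21 ≡ 75 (mod 551)
217^24 ≡ 248 (mod 551)
217^28 ≡ 30 (mod 551)
217^36 ≡ 400 (mod 551)
217^42 ≡ 115 (mod 551)
217^56 ≡ 349 (mod 551)
217^63 ≡ 360 (mod 551)
217^72 ≡ 210 (mod 551)
217^84 ≡ 1 (mod 551) ✓
Thus |⟨217⟩| = ord(217) = 84.
Index = |(Z/551Z)^×| / |⟨217⟩| = 504 / 84 = 6.

6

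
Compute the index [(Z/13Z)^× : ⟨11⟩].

1

By Lagrange's theorem, ord_13(11) divides φ(13) = 13 − 1 = 12 = 2^2 · 3.
Divisors of 12: 1, 2, 3, 4, 6, 12.
Test each divisor d:
11^1 ≡ 11 (mod 13)
11^2 ≡ 4 (mod 13)
11^3 ≡ 5 (mod 13)
11^4 ≡ 3 (mod 13)
11^6 ≡ 12 (mod 13)
11^12 ≡ 1 (mod 13) ✓
So ord_13(11) = 12, hence |⟨11⟩| = 12.
The index is φ(13) / ord(11) = 12 / 12 = 1.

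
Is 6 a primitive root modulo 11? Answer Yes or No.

φ(11) = 11 − 1 = 10 = 2 · 5.
It suffices to check that the order of 6 is not a proper divisor of 10: compute 6^(10/q) for q ∈ {2, 5}.
6^5 ≡ 10 (mod 11)  [q = 2: ≢ 1 ✓]
6^2 ≡ 3 (mod 11)  [q = 5: ≢ 1 ✓]
All checks pass, so 6 has order 10 and is a primitive root modulo 11.

Yes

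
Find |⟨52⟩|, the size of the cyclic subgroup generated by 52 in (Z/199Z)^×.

33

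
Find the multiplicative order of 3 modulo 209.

90

By Lagrange's theorem, ord_209(3) divides φ(209) = φ(11·19) = (11−1)·(19−1) = 10·18 = 180 = 2^2 · 3^2 · 5.
Divisors of 180: 1, 2, 3, 4, 5, 6, 9, 10, 12, 15, 18, 20, 30, 36, 45, 60, 90, 180.
Check 3^d mod 209 for each divisor in increasing order:
3^1 ≡ 3
3^2 ≡ 9
3^3 ≡ 27
3^4 ≡ 81
3^5 ≡ 34
3^6 ≡ 102
3^9 ≡ 37
3^10 ≡ 111
3^12 ≡ 163
3^15 ≡ 12
3^18 ≡ 115
3^20 ≡ 199
3^30 ≡ 144
3^36 ≡ 58
3^45 ≡ 56
3^60 ≡ 45
3^90 ≡ 1
The smallest such exponent is 90, so the order of 3 is 90.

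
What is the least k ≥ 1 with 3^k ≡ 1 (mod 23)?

11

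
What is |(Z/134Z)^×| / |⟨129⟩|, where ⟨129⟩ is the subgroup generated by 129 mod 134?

6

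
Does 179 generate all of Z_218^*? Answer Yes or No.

φ(218) = φ(2)·φ(109) = 1·108 = 108 = 2^2 · 3^3.
179 is a primitive root mod 218 iff 179^(φ(218)/q) ≢ 1 for every prime q | φ(218), i.e. q ∈ {2, 3}.
179^54 ≡ 217 (mod 218)  [q = 2: ≢ 1 ✓]
179^36 ≡ 45 (mod 218)  [q = 3: ≢ 1 ✓]
All checks pass, so 179 has order 108 and is a primitive root modulo 218.

Yes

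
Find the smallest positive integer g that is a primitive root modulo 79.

3

φ(79) = 79 − 1 = 78 = 2 · 3 · 13.
Test candidates g = 2, 3, … against the prime factors q ∈ {2, 3, 13} of φ(79): g is a generator iff g^(78/q) ≢ 1 for every such q.
g = 2: 2^39 ≡ 1 — hits 1, so not a primitive root.
g = 3: 3^39 ≡ 78; 3^26 ≡ 23; 3^6 ≡ 18 — none is 1, so 3 is a primitive root.
The smallest primitive root modulo 79 is 3.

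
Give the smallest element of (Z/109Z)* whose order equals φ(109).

φ(109) = 109 − 1 = 108 = 2^2 · 3^3.
g is a primitive root iff g^(108/q) ≢ 1 (mod 109) for each prime q ∈ {2, 3}.
g = 2: 2^54 ≡ 108; 2^36 ≡ 1 — hits 1, so not a primitive root.
g = 3: 3^54 ≡ 1 — hits 1, so not a primitive root.
g = 4: 4^54 ≡ 1 — hits 1, so not a primitive root.
g = 5: 5^54 ≡ 1 — hits 1, so not a primitive root.
g = 6: 6^54 ≡ 108; 6^36 ≡ 63 — none is 1, so 6 is a primitive root.
The smallest primitive root modulo 109 is 6.

6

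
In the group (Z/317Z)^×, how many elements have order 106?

0

φ(317) = 317 − 1 = 316 = 2^2 · 79.
Since (Z/317Z)^× is cyclic of order 316, the number of elements of order d is φ(d) when d | 316 and 0 otherwise.
Here 316 is not a multiple of 106, so there are no elements of order 106.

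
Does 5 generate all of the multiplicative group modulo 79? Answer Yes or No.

φ(79) = 79 − 1 = 78 = 2 · 3 · 13.
An element g generates (Z/79Z)^× iff g^(78/q) ≢ 1 (mod 79) for each prime q ∈ {2, 3, 13}.
5^39 ≡ 1 (mod 79)  [q = 2: ≡ 1 ✗]
5^26 ≡ 55 (mod 79)  [q = 3: ≢ 1 ✓]
5^6 ≡ 62 (mod 79)  [q = 13: ≢ 1 ✓]
Since 5^39 ≡ 1, the order of 5 divides 39 < 78, so 5 is not a primitive root.

No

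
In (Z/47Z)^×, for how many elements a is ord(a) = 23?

φ(47) = 47 − 1 = 46 = 2 · 23.
Since (Z/47Z)^× is cyclic of order 46, the number of elements of order d is φ(d) when d | 46 and 0 otherwise.
23 | 46, and φ(23) = 23 − 1 = 22.

22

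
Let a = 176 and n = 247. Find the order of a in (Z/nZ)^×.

ord(176) | φ(247) = φ(13·19) = (13−1)·(19−1) = 12·18 = 216 = 2^3 · 3^3.
Divisors of 216: 1, 2, 3, 4, 6, 8, 9, 12, 18, 24, 27, 36, 54, 72, 108, 216.
Test each divisor d:
176^1 ≡ 176
176^2 ≡ 101
176^3 ≡ 239
176^4 ≡ 74
176^6 ≡ 64
176^8 ≡ 42
176^9 ≡ 229
176^12 ≡ 144
176^18 ≡ 77
176^24 ≡ 235
176^27 ≡ 96
176^36 ≡ 1
Therefore the multiplicative order of 176 modulo 247 is 36.

36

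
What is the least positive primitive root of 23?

5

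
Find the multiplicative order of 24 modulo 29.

7

ord(24) | φ(29) = 29 − 1 = 28 = 2^2 · 7.
Divisors of 28: 1, 2, 4, 7, 14, 28.
Check 24^d mod 29 for each divisor in increasing order:
24^1 ≡ 24 (mod 29)
24^2 ≡ 25 (mod 29)
24^4 ≡ 16 (mod 29)
24^7 ≡ 1 (mod 29) ✓
Hence ord(24) = 7.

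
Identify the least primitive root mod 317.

2

φ(317) = 317 − 1 = 316 = 2^2 · 79.
g is a primitive root iff g^(316/q) ≢ 1 (mod 317) for each prime q ∈ {2, 79}.
g = 2: 2^158 ≡ 316; 2^4 ≡ 16 — none is 1, so 2 is a primitive root.
The smallest primitive root modulo 317 is 2.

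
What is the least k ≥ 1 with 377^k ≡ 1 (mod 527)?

ord(377) | φ(527) = φ(17·31) = (17−1)·(31−1) = 16·30 = 480 = 2^5 · 3 · 5.
Divisors of 480: 1, 2, 3, 4, 5, 6, 8, 10, 12, 15, 16, 20, 24, 30, 32, 40, 48, 60, 80, 96, 120, 160, 240, 480.
Compute 377^d (mod 527) for the divisors d until we hit 1:
377^1 ≡ 377
377^2 ≡ 366
377^3 ≡ 435
377^4 ≡ 98
377^5 ≡ 56
377^6 ≡ 32
377^8 ≡ 118
377^10 ≡ 501
377^12 ≡ 497
377^15 ≡ 125
377^16 ≡ 222
377^20 ≡ 149
377^24 ≡ 373
377^30 ≡ 342
377^32 ≡ 273
377^40 ≡ 67
377^48 ≡ 1
The smallest such exponent is 48, so the order of 377 is 48.

48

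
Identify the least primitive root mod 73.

5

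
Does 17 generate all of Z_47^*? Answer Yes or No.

No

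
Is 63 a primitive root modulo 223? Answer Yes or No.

No

φ(223) = 223 − 1 = 222 = 2 · 3 · 37.
It suffices to check that the order of 63 is not a proper divisor of 222: compute 63^(222/q) for q ∈ {2, 3, 37}.
63^111 ≡ 1 (mod 223)  [q = 2: ≡ 1 ✗]
63^74 ≡ 39 (mod 223)  [q = 3: ≢ 1 ✓]
63^6 ≡ 82 (mod 223)  [q = 37: ≢ 1 ✓]
The check at q = 2 fails, so 63 generates a proper subgroup.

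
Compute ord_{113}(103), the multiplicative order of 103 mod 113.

112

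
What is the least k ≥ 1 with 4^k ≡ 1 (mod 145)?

14

The order of 4 must divide φ(145) = φ(5·29) = (5−1)·(29−1) = 4·28 = 112 = 2^4 · 7.
Divisors of 112: 1, 2, 4, 7, 8, 14, 16, 28, 56, 112.
Compute 4^d (mod 145) for the divisors d until we hit 1:
4^1 ≡ 4
4^2 ≡ 16
4^4 ≡ 111
4^7 ≡ 144
4^8 ≡ 141
4^14 ≡ 1
Hence ord(4) = 14.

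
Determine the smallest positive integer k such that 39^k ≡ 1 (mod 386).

64

Since 39 ∈ (Z/386Z)^×, its order divides φ(386) = φ(2)·φ(193) = 1·192 = 192 = 2^6 · 3.
Divisors of 192: 1, 2, 3, 4, 6, 8, 12, 16, 24, 32, 48, 64, 96, 192.
Evaluate successive powers at the divisors of 192:
39^1 ≡ 39 (mod 386)
39^2 ≡ 363 (mod 386)
39^3 ≡ 261 (mod 386)
39^4 ≡ 143 (mod 386)
39^6 ≡ 185 (mod 386)
39^8 ≡ 377 (mod 386)
39^12 ≡ 257 (mod 386)
39^16 ≡ 81 (mod 386)
39^24 ≡ 43 (mod 386)
39^32 ≡ 385 (mod 386)
39^48 ≡ 305 (mod 386)
39^64 ≡ 1 (mod 386) ✓
Therefore the multiplicative order of 39 modulo 386 is 64.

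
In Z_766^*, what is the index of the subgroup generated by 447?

2

ord(447) | φ(766) = φ(2)·φ(383) = 1·382 = 382 = 2 · 191.
Divisors of 382: 1, 2, 191, 382.
Compute 447^d (mod 766) for the divisors d until we hit 1:
447^1 ≡ 447
447^2 ≡ 649
447^191 ≡ 1
The order of 447 is 191, so the subgroup it generates has 191 elements.
[(Z/766Z)^× : ⟨447⟩] = 382/191 = 2.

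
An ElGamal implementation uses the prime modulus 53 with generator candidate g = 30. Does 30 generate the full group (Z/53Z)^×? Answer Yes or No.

No

φ(53) = 53 − 1 = 52 = 2^2 · 13.
An element g generates (Z/53Z)^× iff g^(52/q) ≢ 1 (mod 53) for each prime q ∈ {2, 13}.
30^26 ≡ 52 (mod 53)  [q = 2: ≢ 1 ✓]
30^4 ≡ 1 (mod 53)  [q = 13: ≡ 1 ✗]
Since 30^4 ≡ 1, the order of 30 divides 4 < 52, so 30 is not a primitive root.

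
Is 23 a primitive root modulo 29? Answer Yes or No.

No

φ(29) = 29 − 1 = 28 = 2^2 · 7.
An element g generates (Z/29Z)^× iff g^(28/q) ≢ 1 (mod 29) for each prime q ∈ {2, 7}.
23^14 ≡ 1 (mod 29)  [q = 2: ≡ 1 ✗]
23^4 ≡ 20 (mod 29)  [q = 7: ≢ 1 ✓]
23^14 ≡ 1 shows ord(23) | 14, strictly less than φ(29); not a primitive root.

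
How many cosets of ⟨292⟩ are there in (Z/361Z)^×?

114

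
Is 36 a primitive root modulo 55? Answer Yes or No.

No

55 = 5 · 11 is a product of two distinct odd primes, so (Z/55Z)^× ≅ (Z/5Z)^× × (Z/11Z)^× is not cyclic.
No primitive root modulo 55 exists; in particular 36 is not one.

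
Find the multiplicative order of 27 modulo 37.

6

The order of 27 must divide φ(37) = 37 − 1 = 36 = 2^2 · 3^2.
Divisors of 36: 1, 2, 3, 4, 6, 9, 12, 18, 36.
Test each divisor d:
27^1 ≡ 27 (mod 37)
27^2 ≡ 26 (mod 37)
27^3 ≡ 36 (mod 37)
27^4 ≡ 10 (mod 37)
27^6 ≡ 1 (mod 37) ✓
The smallest such exponent is 6, so the order of 27 is 6.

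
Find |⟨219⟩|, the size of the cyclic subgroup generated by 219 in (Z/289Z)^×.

The order of 219 must divide φ(289) = φ(17^2) = 17·(17−1) = 272 = 2^4 · 17.
Divisors of 272: 1, 2, 4, 8, 16, 17, 34, 68, 136, 272.
Test each divisor d:
219^1 ≡ 219
219^2 ≡ 276
219^4 ≡ 169
219^8 ≡ 239
219^16 ≡ 188
219^17 ≡ 134
219^34 ≡ 38
219^68 ≡ 288
219^136 ≡ 1
So ord_289(219) = 136.

136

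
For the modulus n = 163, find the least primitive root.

2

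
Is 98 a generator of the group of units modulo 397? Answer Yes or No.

Yes

φ(397) = 397 − 1 = 396 = 2^2 · 3^2 · 11.
An element g generates (Z/397Z)^× iff g^(396/q) ≢ 1 (mod 397) for each prime q ∈ {2, 3, 11}.
98^198 ≡ 396 (mod 397)  [q = 2: ≢ 1 ✓]
98^132 ≡ 362 (mod 397)  [q = 3: ≢ 1 ✓]
98^36 ≡ 256 (mod 397)  [q = 11: ≢ 1 ✓]
None equal 1, so ord_397(98) = 396: 98 is a primitive root.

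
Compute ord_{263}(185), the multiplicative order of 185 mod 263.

262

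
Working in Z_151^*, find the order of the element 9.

Since 9 ∈ (Z/151Z)^×, its order divides φ(151) = 151 − 1 = 150 = 2 · 3 · 5^2.
Divisors of 150: 1, 2, 3, 5, 6, 10, 15, 25, 30, 50, 75, 150.
Check 9^d mod 151 for each divisor in increasing order:
9^1 ≡ 9 (mod 151)
9^2 ≡ 81 (mod 151)
9^3 ≡ 125 (mod 151)
9^5 ≡ 8 (mod 151)
9^6 ≡ 72 (mod 151)
9^10 ≡ 64 (mod 151)
9^15 ≡ 59 (mod 151)
9^25 ≡ 1 (mod 151) ✓
Therefore the multiplicative order of 9 modulo 151 is 25.

25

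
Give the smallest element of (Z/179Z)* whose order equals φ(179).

2

φ(179) = 179 − 1 = 178 = 2 · 89.
g is a primitive root iff g^(178/q) ≢ 1 (mod 179) for each prime q ∈ {2, 89}.
g = 2: 2^89 ≡ 178; 2^2 ≡ 4 — none is 1, so 2 is a primitive root.
Hence the least primitive root of 179 is 2.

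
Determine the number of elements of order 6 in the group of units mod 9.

φ(9) = φ(3^2) = 3·(3−1) = 6 = 2 · 3.
(Z/9Z)^× is cyclic (|G| = 6); a cyclic group of order m has exactly φ(d) elements of each order d | m, and none otherwise.
6 = 2 · 3 divides 6, and φ(6) = 2.

2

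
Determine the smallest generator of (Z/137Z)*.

3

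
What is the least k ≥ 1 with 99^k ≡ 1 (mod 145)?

ord(99) | φ(145) = φ(5·29) = (5−1)·(29−1) = 4·28 = 112 = 2^4 · 7.
Divisors of 112: 1, 2, 4, 7, 8, 14, 16, 28, 56, 112.
Evaluate successive powers at the divisors of 112:
99^1 ≡ 99 (mod 145)
99^2 ≡ 86 (mod 145)
99^4 ≡ 1 (mod 145) ✓
Therefore the multiplicative order of 99 modulo 145 is 4.

4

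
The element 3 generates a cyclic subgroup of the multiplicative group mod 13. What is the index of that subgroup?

4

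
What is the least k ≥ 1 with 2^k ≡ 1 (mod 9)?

6

ord(2) | φ(9) = φ(3^2) = 3·(3−1) = 6 = 2 · 3.
Divisors of 6: 1, 2, 3, 6.
Test each divisor d:
2^1 ≡ 2 (mod 9)
2^2 ≡ 4 (mod 9)
2^3 ≡ 8 (mod 9)
2^6 ≡ 1 (mod 9) ✓
Hence ord(2) = 6.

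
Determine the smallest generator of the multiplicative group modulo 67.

2

φ(67) = 67 − 1 = 66 = 2 · 3 · 11.
Test candidates g = 2, 3, … against the prime factors q ∈ {2, 3, 11} of φ(67): g is a generator iff g^(66/q) ≢ 1 for every such q.
g = 2: 2^33 ≡ 66; 2^22 ≡ 37; 2^6 ≡ 64 — none is 1, so 2 is a primitive root.
So 2 is the smallest generator of (Z/67Z)^×.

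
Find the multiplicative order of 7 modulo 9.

ord(7) | φ(9) = φ(3^2) = 3·(3−1) = 6 = 2 · 3.
Divisors of 6: 1, 2, 3, 6.
Test each divisor d:
7^1 ≡ 7 (mod 9)
7^2 ≡ 4 (mod 9)
7^3 ≡ 1 (mod 9) ✓
Therefore the multiplicative order of 7 modulo 9 is 3.

3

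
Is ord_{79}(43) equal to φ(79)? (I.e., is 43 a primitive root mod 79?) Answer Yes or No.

φ(79) = 79 − 1 = 78 = 2 · 3 · 13.
43 is a primitive root mod 79 iff 43^(φ(79)/q) ≢ 1 for every prime q | φ(79), i.e. q ∈ {2, 3, 13}.
43^39 ≡ 78 (mod 79)  [q = 2: ≢ 1 ✓]
43^26 ≡ 23 (mod 79)  [q = 3: ≢ 1 ✓]
43^6 ≡ 62 (mod 79)  [q = 13: ≢ 1 ✓]
All checks pass, so 43 has order 78 and is a primitive root modulo 79.

Yes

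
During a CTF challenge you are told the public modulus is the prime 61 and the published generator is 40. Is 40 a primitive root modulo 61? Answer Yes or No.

No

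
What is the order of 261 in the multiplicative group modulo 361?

By Lagrange's theorem, ord_361(261) divides φ(361) = φ(19^2) = 19·(19−1) = 342 = 2 · 3^2 · 19.
Divisors of 342: 1, 2, 3, 6, 9, 18, 19, 38, 57, 114, 171, 342.
Check 261^d mod 361 for each divisor in increasing order:
261^1 ≡ 261 (mod 361)
261^2 ≡ 253 (mod 361)
261^3 ≡ 331 (mod 361)
261^6 ≡ 178 (mod 361)
261^9 ≡ 75 (mod 361)
261^18 ≡ 210 (mod 361)
261^19 ≡ 299 (mod 361)
261^38 ≡ 234 (mod 361)
261^57 ≡ 293 (mod 361)
261^114 ≡ 292 (mod 361)
261^171 ≡ 360 (mod 361)
261^342 ≡ 1 (mod 361) ✓
So ord_361(261) = 342.

342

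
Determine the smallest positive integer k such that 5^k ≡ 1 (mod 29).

14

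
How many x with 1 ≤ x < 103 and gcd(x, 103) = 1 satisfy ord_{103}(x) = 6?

2

φ(103) = 103 − 1 = 102 = 2 · 3 · 17.
Since (Z/103Z)^× is cyclic of order 102, the number of elements of order d is φ(d) when d | 102 and 0 otherwise.
6 = 2 · 3 divides 102, and φ(6) = 2.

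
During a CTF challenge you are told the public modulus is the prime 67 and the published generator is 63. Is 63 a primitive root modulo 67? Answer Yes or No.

φ(67) = 67 − 1 = 66 = 2 · 3 · 11.
It suffices to check that the order of 63 is not a proper divisor of 66: compute 63^(66/q) for q ∈ {2, 3, 11}.
63^33 ≡ 66 (mod 67)  [q = 2: ≢ 1 ✓]
63^22 ≡ 29 (mod 67)  [q = 3: ≢ 1 ✓]
63^6 ≡ 9 (mod 67)  [q = 11: ≢ 1 ✓]
Every test exponent gives a nontrivial residue, hence 63 generates the full group.

Yes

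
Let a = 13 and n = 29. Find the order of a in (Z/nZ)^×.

14

Since 13 ∈ (Z/29Z)^×, its order divides φ(29) = 29 − 1 = 28 = 2^2 · 7.
Divisors of 28: 1, 2, 4, 7, 14, 28.
Compute 13^d (mod 29) for the divisors d until we hit 1:
13^1 ≡ 13 (mod 29)
13^2 ≡ 24 (mod 29)
13^4 ≡ 25 (mod 29)
13^7 ≡ 28 (mod 29)
13^14 ≡ 1 (mod 29) ✓
The smallest such exponent is 14, so the order of 13 is 14.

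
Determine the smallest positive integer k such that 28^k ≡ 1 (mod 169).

156

By Lagrange's theorem, ord_169(28) divides φ(169) = φ(13^2) = 13·(13−1) = 156 = 2^2 · 3 · 13.
Divisors of 156: 1, 2, 3, 4, 6, 12, 13, 26, 39, 52, 78, 156.
Check 28^d mod 169 for each divisor in increasing order:
28^1 ≡ 28 (mod 169)
28^2 ≡ 108 (mod 169)
28^3 ≡ 151 (mod 169)
28^4 ≡ 3 (mod 169)
28^6 ≡ 155 (mod 169)
28^12 ≡ 27 (mod 169)
28^13 ≡ 80 (mod 169)
28^26 ≡ 147 (mod 169)
28^39 ≡ 99 (mod 169)
28^52 ≡ 146 (mod 169)
28^78 ≡ 168 (mod 169)
28^156 ≡ 1 (mod 169) ✓
Therefore the multiplicative order of 28 modulo 169 is 156.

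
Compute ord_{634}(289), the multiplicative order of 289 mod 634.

Since 289 ∈ (Z/634Z)^×, its order divides φ(634) = φ(2)·φ(317) = 1·316 = 316 = 2^2 · 79.
Divisors of 316: 1, 2, 4, 79, 158, 316.
Compute 289^d (mod 634) for the divisors d until we hit 1:
289^1 ≡ 289 (mod 634)
289^2 ≡ 467 (mod 634)
289^4 ≡ 627 (mod 634)
289^79 ≡ 633 (mod 634)
289^158 ≡ 1 (mod 634) ✓
Hence ord(289) = 158.

158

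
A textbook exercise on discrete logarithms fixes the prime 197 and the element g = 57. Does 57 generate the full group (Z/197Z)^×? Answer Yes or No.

Yes

φ(197) = 197 − 1 = 196 = 2^2 · 7^2.
Test 57^(196/q) mod 197 for each prime factor q of 196:
57^98 ≡ 196 (mod 197)  [q = 2: ≢ 1 ✓]
57^28 ≡ 36 (mod 197)  [q = 7: ≢ 1 ✓]
None equal 1, so ord_197(57) = 196: 57 is a primitive root.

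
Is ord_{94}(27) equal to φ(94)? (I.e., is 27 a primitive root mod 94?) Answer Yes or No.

φ(94) = φ(2)·φ(47) = 1·46 = 46 = 2 · 23.
It suffices to check that the order of 27 is not a proper divisor of 46: compute 27^(46/q) for q ∈ {2, 23}.
27^23 ≡ 1 (mod 94)  [q = 2: ≡ 1 ✗]
27^2 ≡ 71 (mod 94)  [q = 23: ≢ 1 ✓]
The check at q = 2 fails, so 27 generates a proper subgroup.

No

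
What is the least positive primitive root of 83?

2

φ(83) = 83 − 1 = 82 = 2 · 41.
Test candidates g = 2, 3, … against the prime factors q ∈ {2, 41} of φ(83): g is a generator iff g^(82/q) ≢ 1 for every such q.
g = 2: 2^41 ≡ 82; 2^2 ≡ 4 — none is 1, so 2 is a primitive root.
Hence the least primitive root of 83 is 2.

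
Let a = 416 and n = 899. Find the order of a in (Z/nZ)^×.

420

By Lagrange's theorem, ord_899(416) divides φ(899) = φ(29·31) = (29−1)·(31−1) = 28·30 = 840 = 2^3 · 3 · 5 · 7.
Divisors of 840: 1, 2, 3, 4, 5, 6, 7, 8, 10, 12, 14, 15, 20, 21, 24, 28, 30, 35, 40, 42, 56, 60, 70, 84, 105, 120, 140, 168, 210, 280, 420, 840.
Check 416^d mod 899 for each divisor in increasing order:
416^1 ≡ 416 (mod 899)
416^2 ≡ 448 (mod 899)
416^3 ≡ 275 (mod 899)
416^4 ≡ 227 (mod 899)
416^5 ≡ 37 (mod 899)
416^6 ≡ 109 (mod 899)
416^7 ≡ 394 (mod 899)
416^8 ≡ 286 (mod 899)
416^10 ≡ 470 (mod 899)
416^12 ≡ 194 (mod 899)
416^14 ≡ 608 (mod 899)
416^15 ≡ 309 (mod 899)
416^20 ≡ 645 (mod 899)
416^21 ≡ 418 (mod 899)
416^24 ≡ 777 (mod 899)
416^28 ≡ 175 (mod 899)
416^30 ≡ 187 (mod 899)
416^35 ≡ 626 (mod 899)
416^40 ≡ 687 (mod 899)
416^42 ≡ 318 (mod 899)
416^56 ≡ 59 (mod 899)
416^60 ≡ 807 (mod 899)
416^70 ≡ 811 (mod 899)
416^84 ≡ 436 (mod 899)
416^105 ≡ 650 (mod 899)
416^120 ≡ 373 (mod 899)
416^140 ≡ 552 (mod 899)
416^168 ≡ 407 (mod 899)
416^210 ≡ 869 (mod 899)
416^280 ≡ 842 (mod 899)
416^420 ≡ 1 (mod 899) ✓
So ord_899(416) = 420.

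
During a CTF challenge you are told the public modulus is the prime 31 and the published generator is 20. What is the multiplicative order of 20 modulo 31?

The order of 20 must divide φ(31) = 31 − 1 = 30 = 2 · 3 · 5.
Divisors of 30: 1, 2, 3, 5, 6, 10, 15, 30.
Check 20^d mod 31 for each divisor in increasing order:
20^1 ≡ 20 (mod 31)
20^2 ≡ 28 (mod 31)
20^3 ≡ 2 (mod 31)
20^5 ≡ 25 (mod 31)
20^6 ≡ 4 (mod 31)
20^10 ≡ 5 (mod 31)
20^15 ≡ 1 (mod 31) ✓
Hence ord(20) = 15.

15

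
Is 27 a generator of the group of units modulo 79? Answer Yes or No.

φ(79) = 79 − 1 = 78 = 2 · 3 · 13.
27 is a primitive root mod 79 iff 27^(φ(79)/q) ≢ 1 for every prime q | φ(79), i.e. q ∈ {2, 3, 13}.
27^39 ≡ 78 (mod 79)  [q = 2: ≢ 1 ✓]
27^26 ≡ 1 (mod 79)  [q = 3: ≡ 1 ✗]
27^6 ≡ 65 (mod 79)  [q = 13: ≢ 1 ✓]
27^26 ≡ 1 shows ord(27) | 26, strictly less than φ(79); not a primitive root.

No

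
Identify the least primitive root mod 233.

3

φ(233) = 233 − 1 = 232 = 2^3 · 29.
g is a primitive root iff g^(232/q) ≢ 1 (mod 233) for each prime q ∈ {2, 29}.
g = 2: 2^116 ≡ 1 — hits 1, so not a primitive root.
g = 3: 3^116 ≡ 232; 3^8 ≡ 37 — none is 1, so 3 is a primitive root.
So 3 is the smallest generator of (Z/233Z)^×.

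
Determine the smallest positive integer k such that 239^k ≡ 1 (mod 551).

21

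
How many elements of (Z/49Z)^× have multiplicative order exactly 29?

0

φ(49) = φ(7^2) = 7·(7−1) = 42 = 2 · 3 · 7.
In a cyclic group of order 42, there are φ(d) elements of order d for each divisor d of 42, and zero for non-divisors.
Since 29 ∤ 42, the count is 0.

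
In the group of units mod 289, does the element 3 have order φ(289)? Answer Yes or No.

Yes

φ(289) = φ(17^2) = 17·(17−1) = 272 = 2^4 · 17.
It suffices to check that the order of 3 is not a proper divisor of 272: compute 3^(272/q) for q ∈ {2, 17}.
3^136 ≡ 288 (mod 289)  [q = 2: ≢ 1 ✓]
3^16 ≡ 171 (mod 289)  [q = 17: ≢ 1 ✓]
Every test exponent gives a nontrivial residue, hence 3 generates the full group.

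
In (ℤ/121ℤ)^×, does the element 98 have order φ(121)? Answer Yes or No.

No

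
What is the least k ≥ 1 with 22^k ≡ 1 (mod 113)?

ord(22) | φ(113) = 113 − 1 = 112 = 2^4 · 7.
Divisors of 112: 1, 2, 4, 7, 8, 14, 16, 28, 56, 112.
Compute 22^d (mod 113) for the divisors d until we hit 1:
22^1 ≡ 22 (mod 113)
22^2 ≡ 32 (mod 113)
22^4 ≡ 7 (mod 113)
22^7 ≡ 69 (mod 113)
22^8 ≡ 49 (mod 113)
22^14 ≡ 15 (mod 113)
22^16 ≡ 28 (mod 113)
22^28 ≡ 112 (mod 113)
22^56 ≡ 1 (mod 113) ✓
So ord_113(22) = 56.

56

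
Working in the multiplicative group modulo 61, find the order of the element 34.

5

The order of 34 must divide φ(61) = 61 − 1 = 60 = 2^2 · 3 · 5.
Divisors of 60: 1, 2, 3, 4, 5, 6, 10, 12, 15, 20, 30, 60.
Test each divisor d:
34^1 ≡ 34
34^2 ≡ 58
34^3 ≡ 20
34^4 ≡ 9
34^5 ≡ 1
So ord_61(34) = 5.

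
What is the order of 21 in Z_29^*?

28

ord(21) | φ(29) = 29 − 1 = 28 = 2^2 · 7.
Divisors of 28: 1, 2, 4, 7, 14, 28.
Check 21^d mod 29 for each divisor in increasing order:
21^1 ≡ 21 (mod 29)
21^2 ≡ 6 (mod 29)
21^4 ≡ 7 (mod 29)
21^7 ≡ 12 (mod 29)
21^14 ≡ 28 (mod 29)
21^28 ≡ 1 (mod 29) ✓
The smallest such exponent is 28, so the order of 21 is 28.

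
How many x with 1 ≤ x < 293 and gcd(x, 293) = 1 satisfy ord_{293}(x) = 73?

72

φ(293) = 293 − 1 = 292 = 2^2 · 73.
(Z/293Z)^× is cyclic (|G| = 292); a cyclic group of order m has exactly φ(d) elements of each order d | m, and none otherwise.
73 | 292, and φ(73) = 73 − 1 = 72.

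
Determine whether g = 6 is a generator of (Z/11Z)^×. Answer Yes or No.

Yes

φ(11) = 11 − 1 = 10 = 2 · 5.
It suffices to check that the order of 6 is not a proper divisor of 10: compute 6^(10/q) for q ∈ {2, 5}.
6^5 ≡ 10 (mod 11)  [q = 2: ≢ 1 ✓]
6^2 ≡ 3 (mod 11)  [q = 5: ≢ 1 ✓]
Every test exponent gives a nontrivial residue, hence 6 generates the full group.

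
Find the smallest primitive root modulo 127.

3

φ(127) = 127 − 1 = 126 = 2 · 3^2 · 7.
Test candidates g = 2, 3, … against the prime factors q ∈ {2, 3, 7} of φ(127): g is a generator iff g^(126/q) ≢ 1 for every such q.
g = 2: 2^63 ≡ 1 — hits 1, so not a primitive root.
g = 3: 3^63 ≡ 126; 3^42 ≡ 107; 3^18 ≡ 4 — none is 1, so 3 is a primitive root.
The smallest primitive root modulo 127 is 3.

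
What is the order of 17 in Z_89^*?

44

By Lagrange's theorem, ord_89(17) divides φ(89) = 89 − 1 = 88 = 2^3 · 11.
Divisors of 88: 1, 2, 4, 8, 11, 22, 44, 88.
Evaluate successive powers at the divisors of 88:
17^1 ≡ 17 (mod 89)
17^2 ≡ 22 (mod 89)
17^4 ≡ 39 (mod 89)
17^8 ≡ 8 (mod 89)
17^11 ≡ 55 (mod 89)
17^22 ≡ 88 (mod 89)
17^44 ≡ 1 (mod 89) ✓
Hence ord(17) = 44.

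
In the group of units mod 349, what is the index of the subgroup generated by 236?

Since 236 ∈ (Z/349Z)^×, its order divides φ(349) = 349 − 1 = 348 = 2^2 · 3 · 29.
Divisors of 348: 1, 2, 3, 4, 6, 12, 29, 58, 87, 116, 174, 348.
Check 236^d mod 349 for each divisor in increasing order:
236^1 ≡ 236
236^2 ≡ 205
236^3 ≡ 218
236^4 ≡ 145
236^6 ≡ 60
236^12 ≡ 110
236^29 ≡ 24
236^58 ≡ 227
236^87 ≡ 213
236^116 ≡ 226
236^174 ≡ 348
236^348 ≡ 1
The order of 236 is 348, so the subgroup it generates has 348 elements.
[(Z/349Z)^× : ⟨236⟩] = 348/348 = 1.

1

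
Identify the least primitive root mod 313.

10

φ(313) = 313 − 1 = 312 = 2^3 · 3 · 13.
Test candidates g = 2, 3, … against the prime factors q ∈ {2, 3, 13} of φ(313): g is a generator iff g^(312/q) ≢ 1 for every such q.
g = 2: 2^156 ≡ 1 — hits 1, so not a primitive root.
g = 3: 3^156 ≡ 1 — hits 1, so not a primitive root.
g = 4: 4^156 ≡ 1 — hits 1, so not a primitive root.
g = 5: 5^156 ≡ 312; 5^104 ≡ 1 — hits 1, so not a primitive root.
g = 6: 6^156 ≡ 1 — hits 1, so not a primitive root.
g = 7: 7^156 ≡ 312; 7^104 ≡ 1 — hits 1, so not a primitive root.
g = 8: 8^156 ≡ 1 — hits 1, so not a primitive root.
g = 9: 9^156 ≡ 1 — hits 1, so not a primitive root.
g = 10: 10^156 ≡ 312; 10^104 ≡ 214; 10^24 ≡ 103 — none is 1, so 10 is a primitive root.
The smallest primitive root modulo 313 is 10.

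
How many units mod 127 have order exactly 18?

φ(127) = 127 − 1 = 126 = 2 · 3^2 · 7.
Since (Z/127Z)^× is cyclic of order 126, the number of elements of order d is φ(d) when d | 126 and 0 otherwise.
18 = 2 · 3^2 divides 126, and φ(18) = 6.

6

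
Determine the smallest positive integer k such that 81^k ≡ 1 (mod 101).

25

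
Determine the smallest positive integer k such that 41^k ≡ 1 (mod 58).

Since 41 ∈ (Z/58Z)^×, its order divides φ(58) = φ(2)·φ(29) = 1·28 = 28 = 2^2 · 7.
Divisors of 28: 1, 2, 4, 7, 14, 28.
Compute 41^d (mod 58) for the divisors d until we hit 1:
41^1 ≡ 41 (mod 58)
41^2 ≡ 57 (mod 58)
41^4 ≡ 1 (mod 58) ✓
The smallest such exponent is 4, so the order of 41 is 4.

4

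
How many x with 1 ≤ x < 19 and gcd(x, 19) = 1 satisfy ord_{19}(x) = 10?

φ(19) = 19 − 1 = 18 = 2 · 3^2.
In a cyclic group of order 18, there are φ(d) elements of order d for each divisor d of 18, and zero for non-divisors.
Since 10 ∤ 18, the count is 0.

0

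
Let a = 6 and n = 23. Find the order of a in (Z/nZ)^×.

11

Since 6 ∈ (Z/23Z)^×, its order divides φ(23) = 23 − 1 = 22 = 2 · 11.
Divisors of 22: 1, 2, 11, 22.
Test each divisor d:
6^1 ≡ 6 (mod 23)
6^2 ≡ 13 (mod 23)
6^11 ≡ 1 (mod 23) ✓
So ord_23(6) = 11.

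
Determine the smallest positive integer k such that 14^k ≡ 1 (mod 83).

82

By Lagrange's theorem, ord_83(14) divides φ(83) = 83 − 1 = 82 = 2 · 41.
Divisors of 82: 1, 2, 41, 82.
Test each divisor d:
14^1 ≡ 14 (mod 83)
14^2 ≡ 30 (mod 83)
14^41 ≡ 82 (mod 83)
14^82 ≡ 1 (mod 83) ✓
Hence ord(14) = 82.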